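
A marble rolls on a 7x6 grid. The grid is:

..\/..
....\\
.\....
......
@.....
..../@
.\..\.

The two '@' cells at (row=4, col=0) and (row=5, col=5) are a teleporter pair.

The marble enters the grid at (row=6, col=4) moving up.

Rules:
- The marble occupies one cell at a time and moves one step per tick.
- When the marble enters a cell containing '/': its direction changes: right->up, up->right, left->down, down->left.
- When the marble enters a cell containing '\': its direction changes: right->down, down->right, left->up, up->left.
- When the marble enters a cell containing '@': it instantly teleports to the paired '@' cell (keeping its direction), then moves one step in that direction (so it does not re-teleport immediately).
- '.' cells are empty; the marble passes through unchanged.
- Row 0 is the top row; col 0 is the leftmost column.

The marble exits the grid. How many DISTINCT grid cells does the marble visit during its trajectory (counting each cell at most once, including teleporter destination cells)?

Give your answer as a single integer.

Step 1: enter (6,4), '\' deflects up->left, move left to (6,3)
Step 2: enter (6,3), '.' pass, move left to (6,2)
Step 3: enter (6,2), '.' pass, move left to (6,1)
Step 4: enter (6,1), '\' deflects left->up, move up to (5,1)
Step 5: enter (5,1), '.' pass, move up to (4,1)
Step 6: enter (4,1), '.' pass, move up to (3,1)
Step 7: enter (3,1), '.' pass, move up to (2,1)
Step 8: enter (2,1), '\' deflects up->left, move left to (2,0)
Step 9: enter (2,0), '.' pass, move left to (2,-1)
Step 10: at (2,-1) — EXIT via left edge, pos 2
Distinct cells visited: 9 (path length 9)

Answer: 9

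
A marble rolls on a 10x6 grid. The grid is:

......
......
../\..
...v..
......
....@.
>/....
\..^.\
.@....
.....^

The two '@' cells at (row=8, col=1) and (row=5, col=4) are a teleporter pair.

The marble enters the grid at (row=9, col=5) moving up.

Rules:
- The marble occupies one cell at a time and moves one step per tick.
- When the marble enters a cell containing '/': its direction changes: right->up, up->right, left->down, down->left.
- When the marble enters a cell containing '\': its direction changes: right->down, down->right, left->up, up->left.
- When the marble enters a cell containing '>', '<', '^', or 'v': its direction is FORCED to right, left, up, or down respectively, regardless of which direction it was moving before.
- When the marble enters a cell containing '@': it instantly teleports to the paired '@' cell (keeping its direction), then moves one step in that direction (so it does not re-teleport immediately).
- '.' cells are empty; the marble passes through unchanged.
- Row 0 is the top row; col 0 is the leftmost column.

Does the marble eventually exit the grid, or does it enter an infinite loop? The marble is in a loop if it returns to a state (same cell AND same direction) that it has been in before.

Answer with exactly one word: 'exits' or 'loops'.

Step 1: enter (9,5), '^' forces up->up, move up to (8,5)
Step 2: enter (8,5), '.' pass, move up to (7,5)
Step 3: enter (7,5), '\' deflects up->left, move left to (7,4)
Step 4: enter (7,4), '.' pass, move left to (7,3)
Step 5: enter (7,3), '^' forces left->up, move up to (6,3)
Step 6: enter (6,3), '.' pass, move up to (5,3)
Step 7: enter (5,3), '.' pass, move up to (4,3)
Step 8: enter (4,3), '.' pass, move up to (3,3)
Step 9: enter (3,3), 'v' forces up->down, move down to (4,3)
Step 10: enter (4,3), '.' pass, move down to (5,3)
Step 11: enter (5,3), '.' pass, move down to (6,3)
Step 12: enter (6,3), '.' pass, move down to (7,3)
Step 13: enter (7,3), '^' forces down->up, move up to (6,3)
Step 14: at (6,3) dir=up — LOOP DETECTED (seen before)

Answer: loops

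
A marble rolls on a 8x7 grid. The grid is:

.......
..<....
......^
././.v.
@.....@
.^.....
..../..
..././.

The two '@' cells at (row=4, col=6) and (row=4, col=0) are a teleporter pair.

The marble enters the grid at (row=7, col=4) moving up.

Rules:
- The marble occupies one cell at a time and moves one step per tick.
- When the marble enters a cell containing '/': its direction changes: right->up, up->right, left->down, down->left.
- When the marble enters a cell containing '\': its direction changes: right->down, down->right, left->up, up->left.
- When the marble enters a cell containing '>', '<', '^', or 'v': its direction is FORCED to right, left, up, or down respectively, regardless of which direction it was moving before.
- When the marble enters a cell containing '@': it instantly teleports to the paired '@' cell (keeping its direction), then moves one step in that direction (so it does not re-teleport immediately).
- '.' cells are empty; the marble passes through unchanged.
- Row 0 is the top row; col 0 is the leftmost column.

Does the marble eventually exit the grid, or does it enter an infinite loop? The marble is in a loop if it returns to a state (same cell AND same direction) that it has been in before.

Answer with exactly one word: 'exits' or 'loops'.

Answer: exits

Derivation:
Step 1: enter (7,4), '.' pass, move up to (6,4)
Step 2: enter (6,4), '/' deflects up->right, move right to (6,5)
Step 3: enter (6,5), '.' pass, move right to (6,6)
Step 4: enter (6,6), '.' pass, move right to (6,7)
Step 5: at (6,7) — EXIT via right edge, pos 6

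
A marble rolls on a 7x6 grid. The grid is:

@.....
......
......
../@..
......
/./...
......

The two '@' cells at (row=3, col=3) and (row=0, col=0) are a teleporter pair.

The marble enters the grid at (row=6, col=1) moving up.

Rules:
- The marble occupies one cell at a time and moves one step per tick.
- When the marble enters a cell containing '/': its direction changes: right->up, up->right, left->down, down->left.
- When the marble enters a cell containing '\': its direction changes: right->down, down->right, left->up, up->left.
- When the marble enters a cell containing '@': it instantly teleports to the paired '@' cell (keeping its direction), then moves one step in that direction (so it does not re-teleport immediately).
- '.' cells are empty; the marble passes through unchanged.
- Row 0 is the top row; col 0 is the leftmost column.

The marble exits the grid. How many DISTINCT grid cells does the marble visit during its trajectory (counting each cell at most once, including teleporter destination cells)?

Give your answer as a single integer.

Step 1: enter (6,1), '.' pass, move up to (5,1)
Step 2: enter (5,1), '.' pass, move up to (4,1)
Step 3: enter (4,1), '.' pass, move up to (3,1)
Step 4: enter (3,1), '.' pass, move up to (2,1)
Step 5: enter (2,1), '.' pass, move up to (1,1)
Step 6: enter (1,1), '.' pass, move up to (0,1)
Step 7: enter (0,1), '.' pass, move up to (-1,1)
Step 8: at (-1,1) — EXIT via top edge, pos 1
Distinct cells visited: 7 (path length 7)

Answer: 7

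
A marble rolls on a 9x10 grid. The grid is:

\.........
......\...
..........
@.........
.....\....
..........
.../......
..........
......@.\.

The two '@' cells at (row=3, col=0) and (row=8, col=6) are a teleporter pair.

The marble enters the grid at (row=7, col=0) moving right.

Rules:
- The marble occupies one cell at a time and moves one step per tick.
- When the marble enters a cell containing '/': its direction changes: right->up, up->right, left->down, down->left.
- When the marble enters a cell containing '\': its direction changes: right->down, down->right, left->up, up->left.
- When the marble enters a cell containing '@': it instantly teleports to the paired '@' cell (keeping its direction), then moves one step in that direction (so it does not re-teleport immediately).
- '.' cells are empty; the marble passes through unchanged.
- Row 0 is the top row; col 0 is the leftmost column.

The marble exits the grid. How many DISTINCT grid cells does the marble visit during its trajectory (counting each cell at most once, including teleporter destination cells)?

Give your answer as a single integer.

Step 1: enter (7,0), '.' pass, move right to (7,1)
Step 2: enter (7,1), '.' pass, move right to (7,2)
Step 3: enter (7,2), '.' pass, move right to (7,3)
Step 4: enter (7,3), '.' pass, move right to (7,4)
Step 5: enter (7,4), '.' pass, move right to (7,5)
Step 6: enter (7,5), '.' pass, move right to (7,6)
Step 7: enter (7,6), '.' pass, move right to (7,7)
Step 8: enter (7,7), '.' pass, move right to (7,8)
Step 9: enter (7,8), '.' pass, move right to (7,9)
Step 10: enter (7,9), '.' pass, move right to (7,10)
Step 11: at (7,10) — EXIT via right edge, pos 7
Distinct cells visited: 10 (path length 10)

Answer: 10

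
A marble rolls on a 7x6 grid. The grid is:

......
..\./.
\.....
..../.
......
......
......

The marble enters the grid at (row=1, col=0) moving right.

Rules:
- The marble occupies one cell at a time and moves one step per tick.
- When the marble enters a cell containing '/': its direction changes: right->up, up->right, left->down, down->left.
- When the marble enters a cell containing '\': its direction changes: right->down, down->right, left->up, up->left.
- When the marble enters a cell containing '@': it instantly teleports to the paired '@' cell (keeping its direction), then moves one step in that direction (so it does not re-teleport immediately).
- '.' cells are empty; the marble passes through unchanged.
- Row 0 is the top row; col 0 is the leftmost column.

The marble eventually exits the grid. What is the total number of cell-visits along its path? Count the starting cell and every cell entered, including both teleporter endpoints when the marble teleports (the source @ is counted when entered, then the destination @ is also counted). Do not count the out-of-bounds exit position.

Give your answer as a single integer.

Step 1: enter (1,0), '.' pass, move right to (1,1)
Step 2: enter (1,1), '.' pass, move right to (1,2)
Step 3: enter (1,2), '\' deflects right->down, move down to (2,2)
Step 4: enter (2,2), '.' pass, move down to (3,2)
Step 5: enter (3,2), '.' pass, move down to (4,2)
Step 6: enter (4,2), '.' pass, move down to (5,2)
Step 7: enter (5,2), '.' pass, move down to (6,2)
Step 8: enter (6,2), '.' pass, move down to (7,2)
Step 9: at (7,2) — EXIT via bottom edge, pos 2
Path length (cell visits): 8

Answer: 8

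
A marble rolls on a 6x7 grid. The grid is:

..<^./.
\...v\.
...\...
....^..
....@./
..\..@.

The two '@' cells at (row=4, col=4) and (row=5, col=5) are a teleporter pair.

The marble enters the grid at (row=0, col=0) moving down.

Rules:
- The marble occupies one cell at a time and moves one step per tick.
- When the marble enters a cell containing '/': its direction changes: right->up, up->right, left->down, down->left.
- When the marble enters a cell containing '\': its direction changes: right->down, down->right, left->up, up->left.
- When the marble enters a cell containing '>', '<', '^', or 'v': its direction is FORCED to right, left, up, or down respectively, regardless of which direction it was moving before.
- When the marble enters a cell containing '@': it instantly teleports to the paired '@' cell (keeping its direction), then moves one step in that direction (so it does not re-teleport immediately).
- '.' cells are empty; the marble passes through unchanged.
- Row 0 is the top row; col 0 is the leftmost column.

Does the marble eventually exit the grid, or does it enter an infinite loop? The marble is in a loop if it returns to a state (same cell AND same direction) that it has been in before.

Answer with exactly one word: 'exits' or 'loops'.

Step 1: enter (0,0), '.' pass, move down to (1,0)
Step 2: enter (1,0), '\' deflects down->right, move right to (1,1)
Step 3: enter (1,1), '.' pass, move right to (1,2)
Step 4: enter (1,2), '.' pass, move right to (1,3)
Step 5: enter (1,3), '.' pass, move right to (1,4)
Step 6: enter (1,4), 'v' forces right->down, move down to (2,4)
Step 7: enter (2,4), '.' pass, move down to (3,4)
Step 8: enter (3,4), '^' forces down->up, move up to (2,4)
Step 9: enter (2,4), '.' pass, move up to (1,4)
Step 10: enter (1,4), 'v' forces up->down, move down to (2,4)
Step 11: at (2,4) dir=down — LOOP DETECTED (seen before)

Answer: loops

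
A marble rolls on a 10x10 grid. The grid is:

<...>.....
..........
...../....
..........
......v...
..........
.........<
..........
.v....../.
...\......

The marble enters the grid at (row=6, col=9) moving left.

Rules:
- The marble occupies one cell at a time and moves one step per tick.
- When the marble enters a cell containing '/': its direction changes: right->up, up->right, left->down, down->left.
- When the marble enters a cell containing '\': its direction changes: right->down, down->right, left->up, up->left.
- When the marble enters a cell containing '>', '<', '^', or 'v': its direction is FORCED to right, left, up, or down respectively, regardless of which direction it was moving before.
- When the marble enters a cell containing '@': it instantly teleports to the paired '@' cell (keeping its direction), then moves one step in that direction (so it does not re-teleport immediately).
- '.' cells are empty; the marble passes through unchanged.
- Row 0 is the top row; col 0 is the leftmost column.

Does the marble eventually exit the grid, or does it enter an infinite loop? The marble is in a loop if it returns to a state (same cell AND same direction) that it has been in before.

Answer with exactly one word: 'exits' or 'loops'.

Step 1: enter (6,9), '<' forces left->left, move left to (6,8)
Step 2: enter (6,8), '.' pass, move left to (6,7)
Step 3: enter (6,7), '.' pass, move left to (6,6)
Step 4: enter (6,6), '.' pass, move left to (6,5)
Step 5: enter (6,5), '.' pass, move left to (6,4)
Step 6: enter (6,4), '.' pass, move left to (6,3)
Step 7: enter (6,3), '.' pass, move left to (6,2)
Step 8: enter (6,2), '.' pass, move left to (6,1)
Step 9: enter (6,1), '.' pass, move left to (6,0)
Step 10: enter (6,0), '.' pass, move left to (6,-1)
Step 11: at (6,-1) — EXIT via left edge, pos 6

Answer: exits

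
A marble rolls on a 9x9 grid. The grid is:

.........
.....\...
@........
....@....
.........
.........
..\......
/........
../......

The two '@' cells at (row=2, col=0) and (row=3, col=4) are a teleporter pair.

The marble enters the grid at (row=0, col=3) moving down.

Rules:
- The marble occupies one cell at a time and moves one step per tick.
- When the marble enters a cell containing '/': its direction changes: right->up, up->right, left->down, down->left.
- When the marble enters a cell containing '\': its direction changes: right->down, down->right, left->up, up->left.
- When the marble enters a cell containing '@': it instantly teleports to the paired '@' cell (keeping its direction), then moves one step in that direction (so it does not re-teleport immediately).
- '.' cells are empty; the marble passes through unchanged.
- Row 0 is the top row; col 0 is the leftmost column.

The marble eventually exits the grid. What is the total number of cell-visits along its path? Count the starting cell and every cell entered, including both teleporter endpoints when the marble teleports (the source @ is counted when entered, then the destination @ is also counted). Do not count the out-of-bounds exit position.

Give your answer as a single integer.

Answer: 9

Derivation:
Step 1: enter (0,3), '.' pass, move down to (1,3)
Step 2: enter (1,3), '.' pass, move down to (2,3)
Step 3: enter (2,3), '.' pass, move down to (3,3)
Step 4: enter (3,3), '.' pass, move down to (4,3)
Step 5: enter (4,3), '.' pass, move down to (5,3)
Step 6: enter (5,3), '.' pass, move down to (6,3)
Step 7: enter (6,3), '.' pass, move down to (7,3)
Step 8: enter (7,3), '.' pass, move down to (8,3)
Step 9: enter (8,3), '.' pass, move down to (9,3)
Step 10: at (9,3) — EXIT via bottom edge, pos 3
Path length (cell visits): 9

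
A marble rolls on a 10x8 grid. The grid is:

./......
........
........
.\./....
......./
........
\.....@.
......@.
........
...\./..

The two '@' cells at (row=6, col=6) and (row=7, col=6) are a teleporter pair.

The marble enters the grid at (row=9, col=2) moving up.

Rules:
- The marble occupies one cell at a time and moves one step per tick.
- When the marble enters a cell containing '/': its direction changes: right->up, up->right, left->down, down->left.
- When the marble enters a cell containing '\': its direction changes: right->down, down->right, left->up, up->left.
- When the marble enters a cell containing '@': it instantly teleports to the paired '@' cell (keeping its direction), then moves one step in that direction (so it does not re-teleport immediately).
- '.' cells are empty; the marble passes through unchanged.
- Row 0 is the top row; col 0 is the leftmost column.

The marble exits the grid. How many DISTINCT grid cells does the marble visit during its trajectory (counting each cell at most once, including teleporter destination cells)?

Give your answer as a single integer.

Answer: 10

Derivation:
Step 1: enter (9,2), '.' pass, move up to (8,2)
Step 2: enter (8,2), '.' pass, move up to (7,2)
Step 3: enter (7,2), '.' pass, move up to (6,2)
Step 4: enter (6,2), '.' pass, move up to (5,2)
Step 5: enter (5,2), '.' pass, move up to (4,2)
Step 6: enter (4,2), '.' pass, move up to (3,2)
Step 7: enter (3,2), '.' pass, move up to (2,2)
Step 8: enter (2,2), '.' pass, move up to (1,2)
Step 9: enter (1,2), '.' pass, move up to (0,2)
Step 10: enter (0,2), '.' pass, move up to (-1,2)
Step 11: at (-1,2) — EXIT via top edge, pos 2
Distinct cells visited: 10 (path length 10)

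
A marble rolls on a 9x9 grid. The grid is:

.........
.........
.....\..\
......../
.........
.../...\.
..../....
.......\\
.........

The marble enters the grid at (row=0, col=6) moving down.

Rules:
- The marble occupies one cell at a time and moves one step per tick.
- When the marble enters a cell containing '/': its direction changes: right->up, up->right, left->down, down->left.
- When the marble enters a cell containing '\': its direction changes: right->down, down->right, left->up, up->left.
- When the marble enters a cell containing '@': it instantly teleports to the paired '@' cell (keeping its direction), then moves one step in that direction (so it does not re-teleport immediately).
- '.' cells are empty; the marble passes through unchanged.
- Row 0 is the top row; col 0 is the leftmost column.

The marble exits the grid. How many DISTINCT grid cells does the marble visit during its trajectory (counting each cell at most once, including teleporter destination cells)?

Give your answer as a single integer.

Step 1: enter (0,6), '.' pass, move down to (1,6)
Step 2: enter (1,6), '.' pass, move down to (2,6)
Step 3: enter (2,6), '.' pass, move down to (3,6)
Step 4: enter (3,6), '.' pass, move down to (4,6)
Step 5: enter (4,6), '.' pass, move down to (5,6)
Step 6: enter (5,6), '.' pass, move down to (6,6)
Step 7: enter (6,6), '.' pass, move down to (7,6)
Step 8: enter (7,6), '.' pass, move down to (8,6)
Step 9: enter (8,6), '.' pass, move down to (9,6)
Step 10: at (9,6) — EXIT via bottom edge, pos 6
Distinct cells visited: 9 (path length 9)

Answer: 9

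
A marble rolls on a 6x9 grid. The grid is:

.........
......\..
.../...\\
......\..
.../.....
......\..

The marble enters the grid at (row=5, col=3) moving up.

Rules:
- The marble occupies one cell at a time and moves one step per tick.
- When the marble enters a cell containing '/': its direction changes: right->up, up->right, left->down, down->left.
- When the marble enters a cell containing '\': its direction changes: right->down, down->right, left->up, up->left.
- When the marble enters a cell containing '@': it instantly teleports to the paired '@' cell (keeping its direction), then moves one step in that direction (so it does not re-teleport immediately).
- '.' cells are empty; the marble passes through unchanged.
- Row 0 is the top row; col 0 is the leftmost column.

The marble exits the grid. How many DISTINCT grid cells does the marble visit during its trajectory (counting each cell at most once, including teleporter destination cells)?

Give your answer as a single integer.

Answer: 7

Derivation:
Step 1: enter (5,3), '.' pass, move up to (4,3)
Step 2: enter (4,3), '/' deflects up->right, move right to (4,4)
Step 3: enter (4,4), '.' pass, move right to (4,5)
Step 4: enter (4,5), '.' pass, move right to (4,6)
Step 5: enter (4,6), '.' pass, move right to (4,7)
Step 6: enter (4,7), '.' pass, move right to (4,8)
Step 7: enter (4,8), '.' pass, move right to (4,9)
Step 8: at (4,9) — EXIT via right edge, pos 4
Distinct cells visited: 7 (path length 7)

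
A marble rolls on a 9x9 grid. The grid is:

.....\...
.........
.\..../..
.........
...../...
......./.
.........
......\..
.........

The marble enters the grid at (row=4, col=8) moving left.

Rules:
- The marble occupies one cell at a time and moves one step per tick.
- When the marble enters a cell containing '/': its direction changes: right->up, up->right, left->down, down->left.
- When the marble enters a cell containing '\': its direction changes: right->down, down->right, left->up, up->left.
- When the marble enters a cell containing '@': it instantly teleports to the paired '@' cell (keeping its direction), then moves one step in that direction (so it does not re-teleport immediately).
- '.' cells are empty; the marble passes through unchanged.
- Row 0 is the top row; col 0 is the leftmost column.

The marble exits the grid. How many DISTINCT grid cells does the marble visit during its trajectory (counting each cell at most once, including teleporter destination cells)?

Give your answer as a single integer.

Step 1: enter (4,8), '.' pass, move left to (4,7)
Step 2: enter (4,7), '.' pass, move left to (4,6)
Step 3: enter (4,6), '.' pass, move left to (4,5)
Step 4: enter (4,5), '/' deflects left->down, move down to (5,5)
Step 5: enter (5,5), '.' pass, move down to (6,5)
Step 6: enter (6,5), '.' pass, move down to (7,5)
Step 7: enter (7,5), '.' pass, move down to (8,5)
Step 8: enter (8,5), '.' pass, move down to (9,5)
Step 9: at (9,5) — EXIT via bottom edge, pos 5
Distinct cells visited: 8 (path length 8)

Answer: 8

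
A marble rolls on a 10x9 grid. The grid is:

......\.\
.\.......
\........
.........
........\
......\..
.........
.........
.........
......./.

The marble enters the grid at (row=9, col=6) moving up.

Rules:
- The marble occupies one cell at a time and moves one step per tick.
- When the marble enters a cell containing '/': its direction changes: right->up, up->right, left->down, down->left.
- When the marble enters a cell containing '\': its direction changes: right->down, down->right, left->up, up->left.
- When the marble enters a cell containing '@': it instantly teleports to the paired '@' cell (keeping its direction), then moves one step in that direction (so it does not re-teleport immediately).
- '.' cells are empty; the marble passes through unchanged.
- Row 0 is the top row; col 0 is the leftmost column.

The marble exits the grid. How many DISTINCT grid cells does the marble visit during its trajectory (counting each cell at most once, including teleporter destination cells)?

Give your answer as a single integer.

Step 1: enter (9,6), '.' pass, move up to (8,6)
Step 2: enter (8,6), '.' pass, move up to (7,6)
Step 3: enter (7,6), '.' pass, move up to (6,6)
Step 4: enter (6,6), '.' pass, move up to (5,6)
Step 5: enter (5,6), '\' deflects up->left, move left to (5,5)
Step 6: enter (5,5), '.' pass, move left to (5,4)
Step 7: enter (5,4), '.' pass, move left to (5,3)
Step 8: enter (5,3), '.' pass, move left to (5,2)
Step 9: enter (5,2), '.' pass, move left to (5,1)
Step 10: enter (5,1), '.' pass, move left to (5,0)
Step 11: enter (5,0), '.' pass, move left to (5,-1)
Step 12: at (5,-1) — EXIT via left edge, pos 5
Distinct cells visited: 11 (path length 11)

Answer: 11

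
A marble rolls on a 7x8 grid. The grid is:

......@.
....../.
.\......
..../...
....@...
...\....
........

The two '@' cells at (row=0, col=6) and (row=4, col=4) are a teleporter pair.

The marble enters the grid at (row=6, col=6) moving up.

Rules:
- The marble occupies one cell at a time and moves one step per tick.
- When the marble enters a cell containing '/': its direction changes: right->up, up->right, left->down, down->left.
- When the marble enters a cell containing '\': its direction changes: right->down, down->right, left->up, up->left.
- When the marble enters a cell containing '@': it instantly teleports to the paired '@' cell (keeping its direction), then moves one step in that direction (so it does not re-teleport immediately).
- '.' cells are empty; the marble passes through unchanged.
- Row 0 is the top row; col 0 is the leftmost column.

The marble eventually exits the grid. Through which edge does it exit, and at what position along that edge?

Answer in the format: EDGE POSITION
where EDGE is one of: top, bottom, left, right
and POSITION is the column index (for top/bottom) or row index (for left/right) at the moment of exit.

Step 1: enter (6,6), '.' pass, move up to (5,6)
Step 2: enter (5,6), '.' pass, move up to (4,6)
Step 3: enter (4,6), '.' pass, move up to (3,6)
Step 4: enter (3,6), '.' pass, move up to (2,6)
Step 5: enter (2,6), '.' pass, move up to (1,6)
Step 6: enter (1,6), '/' deflects up->right, move right to (1,7)
Step 7: enter (1,7), '.' pass, move right to (1,8)
Step 8: at (1,8) — EXIT via right edge, pos 1

Answer: right 1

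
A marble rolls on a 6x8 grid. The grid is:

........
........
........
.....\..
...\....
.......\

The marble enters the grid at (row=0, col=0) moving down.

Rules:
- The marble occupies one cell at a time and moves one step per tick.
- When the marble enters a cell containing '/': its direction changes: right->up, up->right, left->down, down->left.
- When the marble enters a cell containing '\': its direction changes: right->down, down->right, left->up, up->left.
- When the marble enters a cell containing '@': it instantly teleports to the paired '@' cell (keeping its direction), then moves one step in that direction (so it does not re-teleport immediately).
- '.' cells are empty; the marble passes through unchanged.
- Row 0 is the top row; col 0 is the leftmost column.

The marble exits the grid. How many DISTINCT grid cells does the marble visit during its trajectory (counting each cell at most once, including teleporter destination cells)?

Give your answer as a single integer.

Answer: 6

Derivation:
Step 1: enter (0,0), '.' pass, move down to (1,0)
Step 2: enter (1,0), '.' pass, move down to (2,0)
Step 3: enter (2,0), '.' pass, move down to (3,0)
Step 4: enter (3,0), '.' pass, move down to (4,0)
Step 5: enter (4,0), '.' pass, move down to (5,0)
Step 6: enter (5,0), '.' pass, move down to (6,0)
Step 7: at (6,0) — EXIT via bottom edge, pos 0
Distinct cells visited: 6 (path length 6)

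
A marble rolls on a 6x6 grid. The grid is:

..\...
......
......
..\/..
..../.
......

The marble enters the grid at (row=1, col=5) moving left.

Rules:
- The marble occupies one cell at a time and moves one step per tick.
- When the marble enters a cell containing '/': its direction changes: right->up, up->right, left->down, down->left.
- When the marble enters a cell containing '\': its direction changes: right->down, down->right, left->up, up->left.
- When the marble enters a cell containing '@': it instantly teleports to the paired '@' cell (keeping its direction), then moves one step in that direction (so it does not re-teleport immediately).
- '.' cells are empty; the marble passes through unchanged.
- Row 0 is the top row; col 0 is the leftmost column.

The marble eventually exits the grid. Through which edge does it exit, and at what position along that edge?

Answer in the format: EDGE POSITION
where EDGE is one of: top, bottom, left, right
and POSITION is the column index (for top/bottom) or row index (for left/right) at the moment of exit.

Answer: left 1

Derivation:
Step 1: enter (1,5), '.' pass, move left to (1,4)
Step 2: enter (1,4), '.' pass, move left to (1,3)
Step 3: enter (1,3), '.' pass, move left to (1,2)
Step 4: enter (1,2), '.' pass, move left to (1,1)
Step 5: enter (1,1), '.' pass, move left to (1,0)
Step 6: enter (1,0), '.' pass, move left to (1,-1)
Step 7: at (1,-1) — EXIT via left edge, pos 1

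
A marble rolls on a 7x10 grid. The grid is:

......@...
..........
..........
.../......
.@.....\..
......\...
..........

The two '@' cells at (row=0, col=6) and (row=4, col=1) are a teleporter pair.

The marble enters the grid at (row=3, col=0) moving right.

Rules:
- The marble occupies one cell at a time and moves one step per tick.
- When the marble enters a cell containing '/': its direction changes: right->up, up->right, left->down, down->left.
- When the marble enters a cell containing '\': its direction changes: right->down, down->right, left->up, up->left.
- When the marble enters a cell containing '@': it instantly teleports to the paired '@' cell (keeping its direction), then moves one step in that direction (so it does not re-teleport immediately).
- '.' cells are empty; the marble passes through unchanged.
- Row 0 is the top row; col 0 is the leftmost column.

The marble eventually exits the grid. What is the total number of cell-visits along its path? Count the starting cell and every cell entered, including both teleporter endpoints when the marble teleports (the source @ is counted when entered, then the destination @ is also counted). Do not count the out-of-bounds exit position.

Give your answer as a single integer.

Answer: 7

Derivation:
Step 1: enter (3,0), '.' pass, move right to (3,1)
Step 2: enter (3,1), '.' pass, move right to (3,2)
Step 3: enter (3,2), '.' pass, move right to (3,3)
Step 4: enter (3,3), '/' deflects right->up, move up to (2,3)
Step 5: enter (2,3), '.' pass, move up to (1,3)
Step 6: enter (1,3), '.' pass, move up to (0,3)
Step 7: enter (0,3), '.' pass, move up to (-1,3)
Step 8: at (-1,3) — EXIT via top edge, pos 3
Path length (cell visits): 7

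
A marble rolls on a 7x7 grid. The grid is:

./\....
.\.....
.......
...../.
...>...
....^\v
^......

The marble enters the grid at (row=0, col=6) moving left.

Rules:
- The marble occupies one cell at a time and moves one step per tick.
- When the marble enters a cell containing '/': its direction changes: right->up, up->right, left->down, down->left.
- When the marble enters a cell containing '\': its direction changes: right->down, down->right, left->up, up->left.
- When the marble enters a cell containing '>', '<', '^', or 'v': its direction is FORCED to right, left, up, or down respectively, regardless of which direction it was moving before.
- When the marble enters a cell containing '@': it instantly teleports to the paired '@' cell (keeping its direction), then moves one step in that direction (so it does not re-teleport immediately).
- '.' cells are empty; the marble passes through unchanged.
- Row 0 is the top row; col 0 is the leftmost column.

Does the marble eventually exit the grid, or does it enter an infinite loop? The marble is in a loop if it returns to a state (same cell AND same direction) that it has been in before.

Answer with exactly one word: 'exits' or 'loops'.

Answer: exits

Derivation:
Step 1: enter (0,6), '.' pass, move left to (0,5)
Step 2: enter (0,5), '.' pass, move left to (0,4)
Step 3: enter (0,4), '.' pass, move left to (0,3)
Step 4: enter (0,3), '.' pass, move left to (0,2)
Step 5: enter (0,2), '\' deflects left->up, move up to (-1,2)
Step 6: at (-1,2) — EXIT via top edge, pos 2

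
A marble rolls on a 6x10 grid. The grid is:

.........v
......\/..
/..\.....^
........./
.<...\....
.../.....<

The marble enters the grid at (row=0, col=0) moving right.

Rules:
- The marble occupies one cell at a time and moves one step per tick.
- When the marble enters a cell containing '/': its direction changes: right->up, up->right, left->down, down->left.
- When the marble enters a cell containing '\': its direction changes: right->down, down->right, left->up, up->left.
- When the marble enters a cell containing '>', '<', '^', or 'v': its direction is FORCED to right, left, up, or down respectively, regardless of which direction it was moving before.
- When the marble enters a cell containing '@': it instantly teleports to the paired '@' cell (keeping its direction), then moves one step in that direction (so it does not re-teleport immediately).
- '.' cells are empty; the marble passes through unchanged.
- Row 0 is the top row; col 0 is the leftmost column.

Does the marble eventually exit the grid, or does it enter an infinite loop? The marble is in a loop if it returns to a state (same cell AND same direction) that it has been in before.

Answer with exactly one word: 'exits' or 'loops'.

Step 1: enter (0,0), '.' pass, move right to (0,1)
Step 2: enter (0,1), '.' pass, move right to (0,2)
Step 3: enter (0,2), '.' pass, move right to (0,3)
Step 4: enter (0,3), '.' pass, move right to (0,4)
Step 5: enter (0,4), '.' pass, move right to (0,5)
Step 6: enter (0,5), '.' pass, move right to (0,6)
Step 7: enter (0,6), '.' pass, move right to (0,7)
Step 8: enter (0,7), '.' pass, move right to (0,8)
Step 9: enter (0,8), '.' pass, move right to (0,9)
Step 10: enter (0,9), 'v' forces right->down, move down to (1,9)
Step 11: enter (1,9), '.' pass, move down to (2,9)
Step 12: enter (2,9), '^' forces down->up, move up to (1,9)
Step 13: enter (1,9), '.' pass, move up to (0,9)
Step 14: enter (0,9), 'v' forces up->down, move down to (1,9)
Step 15: at (1,9) dir=down — LOOP DETECTED (seen before)

Answer: loops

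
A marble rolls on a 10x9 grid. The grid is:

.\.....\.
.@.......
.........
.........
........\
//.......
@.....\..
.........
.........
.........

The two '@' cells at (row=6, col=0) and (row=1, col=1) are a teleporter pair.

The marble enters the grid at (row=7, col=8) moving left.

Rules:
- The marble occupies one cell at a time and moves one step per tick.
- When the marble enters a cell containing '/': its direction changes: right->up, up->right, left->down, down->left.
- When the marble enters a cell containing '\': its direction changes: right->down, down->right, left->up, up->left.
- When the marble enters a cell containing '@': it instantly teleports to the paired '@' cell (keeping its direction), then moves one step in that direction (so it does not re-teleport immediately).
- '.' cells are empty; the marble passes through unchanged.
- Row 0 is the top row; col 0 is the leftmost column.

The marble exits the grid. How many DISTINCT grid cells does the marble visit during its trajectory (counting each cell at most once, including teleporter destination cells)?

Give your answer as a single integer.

Answer: 9

Derivation:
Step 1: enter (7,8), '.' pass, move left to (7,7)
Step 2: enter (7,7), '.' pass, move left to (7,6)
Step 3: enter (7,6), '.' pass, move left to (7,5)
Step 4: enter (7,5), '.' pass, move left to (7,4)
Step 5: enter (7,4), '.' pass, move left to (7,3)
Step 6: enter (7,3), '.' pass, move left to (7,2)
Step 7: enter (7,2), '.' pass, move left to (7,1)
Step 8: enter (7,1), '.' pass, move left to (7,0)
Step 9: enter (7,0), '.' pass, move left to (7,-1)
Step 10: at (7,-1) — EXIT via left edge, pos 7
Distinct cells visited: 9 (path length 9)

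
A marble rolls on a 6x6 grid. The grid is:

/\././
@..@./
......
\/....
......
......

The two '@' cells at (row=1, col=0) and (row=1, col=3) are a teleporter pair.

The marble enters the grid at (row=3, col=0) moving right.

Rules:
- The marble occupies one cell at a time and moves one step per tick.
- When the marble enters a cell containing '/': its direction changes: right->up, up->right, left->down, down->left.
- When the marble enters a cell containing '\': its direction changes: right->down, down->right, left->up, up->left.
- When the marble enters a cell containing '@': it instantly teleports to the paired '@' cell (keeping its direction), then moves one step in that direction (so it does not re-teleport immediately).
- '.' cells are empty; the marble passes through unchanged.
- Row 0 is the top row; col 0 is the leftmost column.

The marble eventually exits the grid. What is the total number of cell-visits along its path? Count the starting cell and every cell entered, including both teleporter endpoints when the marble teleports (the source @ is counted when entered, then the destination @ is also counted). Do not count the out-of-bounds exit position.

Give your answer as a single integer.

Step 1: enter (3,0), '\' deflects right->down, move down to (4,0)
Step 2: enter (4,0), '.' pass, move down to (5,0)
Step 3: enter (5,0), '.' pass, move down to (6,0)
Step 4: at (6,0) — EXIT via bottom edge, pos 0
Path length (cell visits): 3

Answer: 3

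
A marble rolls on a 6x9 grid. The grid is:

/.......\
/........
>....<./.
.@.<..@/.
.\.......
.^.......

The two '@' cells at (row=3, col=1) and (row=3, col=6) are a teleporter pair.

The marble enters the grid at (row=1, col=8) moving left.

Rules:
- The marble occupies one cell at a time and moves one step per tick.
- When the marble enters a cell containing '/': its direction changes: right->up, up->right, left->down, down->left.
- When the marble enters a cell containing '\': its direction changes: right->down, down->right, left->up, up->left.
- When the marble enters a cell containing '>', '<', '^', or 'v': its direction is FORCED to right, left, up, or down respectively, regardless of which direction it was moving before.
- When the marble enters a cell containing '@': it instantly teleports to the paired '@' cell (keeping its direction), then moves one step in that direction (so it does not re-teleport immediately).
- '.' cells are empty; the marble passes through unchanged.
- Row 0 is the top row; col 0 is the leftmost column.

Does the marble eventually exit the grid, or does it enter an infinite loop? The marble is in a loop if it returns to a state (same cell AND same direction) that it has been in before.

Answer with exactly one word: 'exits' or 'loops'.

Answer: loops

Derivation:
Step 1: enter (1,8), '.' pass, move left to (1,7)
Step 2: enter (1,7), '.' pass, move left to (1,6)
Step 3: enter (1,6), '.' pass, move left to (1,5)
Step 4: enter (1,5), '.' pass, move left to (1,4)
Step 5: enter (1,4), '.' pass, move left to (1,3)
Step 6: enter (1,3), '.' pass, move left to (1,2)
Step 7: enter (1,2), '.' pass, move left to (1,1)
Step 8: enter (1,1), '.' pass, move left to (1,0)
Step 9: enter (1,0), '/' deflects left->down, move down to (2,0)
Step 10: enter (2,0), '>' forces down->right, move right to (2,1)
Step 11: enter (2,1), '.' pass, move right to (2,2)
Step 12: enter (2,2), '.' pass, move right to (2,3)
Step 13: enter (2,3), '.' pass, move right to (2,4)
Step 14: enter (2,4), '.' pass, move right to (2,5)
Step 15: enter (2,5), '<' forces right->left, move left to (2,4)
Step 16: enter (2,4), '.' pass, move left to (2,3)
Step 17: enter (2,3), '.' pass, move left to (2,2)
Step 18: enter (2,2), '.' pass, move left to (2,1)
Step 19: enter (2,1), '.' pass, move left to (2,0)
Step 20: enter (2,0), '>' forces left->right, move right to (2,1)
Step 21: at (2,1) dir=right — LOOP DETECTED (seen before)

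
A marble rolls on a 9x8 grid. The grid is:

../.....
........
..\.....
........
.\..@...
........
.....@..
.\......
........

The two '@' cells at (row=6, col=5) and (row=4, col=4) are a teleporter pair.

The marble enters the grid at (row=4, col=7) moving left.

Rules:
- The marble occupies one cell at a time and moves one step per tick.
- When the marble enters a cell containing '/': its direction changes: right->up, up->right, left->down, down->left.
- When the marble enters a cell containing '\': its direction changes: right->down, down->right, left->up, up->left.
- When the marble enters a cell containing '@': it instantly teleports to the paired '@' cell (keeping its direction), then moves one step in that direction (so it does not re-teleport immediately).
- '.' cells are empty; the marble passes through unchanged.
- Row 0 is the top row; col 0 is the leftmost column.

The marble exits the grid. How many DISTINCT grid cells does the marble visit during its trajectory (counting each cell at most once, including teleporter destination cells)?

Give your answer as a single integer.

Answer: 10

Derivation:
Step 1: enter (4,7), '.' pass, move left to (4,6)
Step 2: enter (4,6), '.' pass, move left to (4,5)
Step 3: enter (4,5), '.' pass, move left to (4,4)
Step 4: enter (4,4), '@' teleport (4,4)->(6,5), also enter (6,5), move left to (6,4)
Step 5: enter (6,4), '.' pass, move left to (6,3)
Step 6: enter (6,3), '.' pass, move left to (6,2)
Step 7: enter (6,2), '.' pass, move left to (6,1)
Step 8: enter (6,1), '.' pass, move left to (6,0)
Step 9: enter (6,0), '.' pass, move left to (6,-1)
Step 10: at (6,-1) — EXIT via left edge, pos 6
Distinct cells visited: 10 (path length 10)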